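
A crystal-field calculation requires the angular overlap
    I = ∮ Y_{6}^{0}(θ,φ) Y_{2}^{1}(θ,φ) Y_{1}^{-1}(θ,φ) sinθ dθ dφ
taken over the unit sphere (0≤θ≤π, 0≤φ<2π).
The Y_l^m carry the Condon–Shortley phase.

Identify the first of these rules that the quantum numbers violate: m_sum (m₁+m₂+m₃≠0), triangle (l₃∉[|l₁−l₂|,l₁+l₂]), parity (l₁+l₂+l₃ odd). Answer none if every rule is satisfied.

triangle

Σmᵢ = 0  ✓
l₃∈[|l₁−l₂|,l₁+l₂]=[4,8], have l₃=1  ✗
Σlᵢ = 9 ⇒ odd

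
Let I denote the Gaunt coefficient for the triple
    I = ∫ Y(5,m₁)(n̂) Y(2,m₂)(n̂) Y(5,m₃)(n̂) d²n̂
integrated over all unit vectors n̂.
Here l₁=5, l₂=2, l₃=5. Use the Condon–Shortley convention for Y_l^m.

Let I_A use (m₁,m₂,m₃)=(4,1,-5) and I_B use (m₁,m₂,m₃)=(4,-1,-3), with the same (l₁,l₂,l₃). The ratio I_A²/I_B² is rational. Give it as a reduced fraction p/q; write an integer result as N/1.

45/49

l's match ⇒ only the (l;m) 3-j factors differ between A and B.
A: triangle coeff Δ(5,2,5) = 1/38610; Σ_t [1,1]: t=1:−1/80640 = -1/80640; (3j)²=9/286 [(5 2 5; 4 1 -5)], sign=-1
B: triangle coeff Δ(5,2,5) = 1/38610; Σ_t [0,1]: t=0:+1/10080 t=1:−1/80640 = 1/11520; (3j)²=49/1430 [(5 2 5; 4 -1 -3)], sign=+1
I_A²/I_B² = (9/286)/(49/1430) = 45/49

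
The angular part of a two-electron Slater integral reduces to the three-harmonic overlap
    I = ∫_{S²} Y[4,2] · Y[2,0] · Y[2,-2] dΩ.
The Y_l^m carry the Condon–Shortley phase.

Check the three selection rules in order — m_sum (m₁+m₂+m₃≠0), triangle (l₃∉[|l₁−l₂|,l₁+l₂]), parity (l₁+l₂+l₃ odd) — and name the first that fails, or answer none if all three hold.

none

azimuthal sum: 2 + 0 − 2 = 0  ✓
2 ≤ 2 ≤ 6 (triangle on l)  ✓
L = 4 + 2 + 2 = 8 (even)  ✓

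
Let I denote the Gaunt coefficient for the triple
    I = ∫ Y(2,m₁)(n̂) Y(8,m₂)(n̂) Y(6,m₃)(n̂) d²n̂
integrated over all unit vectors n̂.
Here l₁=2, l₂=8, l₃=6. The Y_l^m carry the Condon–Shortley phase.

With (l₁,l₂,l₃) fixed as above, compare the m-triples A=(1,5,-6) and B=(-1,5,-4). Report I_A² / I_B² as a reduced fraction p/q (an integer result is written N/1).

1/66

Shared (l₁,l₂,l₃)=(2,8,6): N and (l;000)² cancel in I_A²/I_B².
A: Δ = 4!·0!·12!/17! = 1/30940; Racah Σ t=1..1: t=1:−1/2874009600 = -1/2874009600; ⇒ 3j(2 8 6; 1 5 -6)² = 1/2380, sgn -1
B: Δ = 4!·0!·12!/17! = 1/30940; Racah Σ t=3..3: t=3:−1/43545600 = -1/43545600; ⇒ 3j(2 8 6; -1 5 -4)² = 33/1190, sgn -1
I_A²/I_B² = (1/2380)/(33/1190) = 1/66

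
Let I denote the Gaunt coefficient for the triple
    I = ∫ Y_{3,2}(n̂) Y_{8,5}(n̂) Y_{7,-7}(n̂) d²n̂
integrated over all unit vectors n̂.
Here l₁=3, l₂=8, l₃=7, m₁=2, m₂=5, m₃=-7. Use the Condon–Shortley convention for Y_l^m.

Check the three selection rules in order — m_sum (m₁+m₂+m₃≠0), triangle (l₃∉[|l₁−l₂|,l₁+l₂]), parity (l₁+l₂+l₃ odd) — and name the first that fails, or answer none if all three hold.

azimuthal sum: 2 + 5 − 7 = 0  ✓
5 ≤ 7 ≤ 11 (triangle on l)  ✓
L = 3 + 8 + 7 = 18 (even)  ✓

none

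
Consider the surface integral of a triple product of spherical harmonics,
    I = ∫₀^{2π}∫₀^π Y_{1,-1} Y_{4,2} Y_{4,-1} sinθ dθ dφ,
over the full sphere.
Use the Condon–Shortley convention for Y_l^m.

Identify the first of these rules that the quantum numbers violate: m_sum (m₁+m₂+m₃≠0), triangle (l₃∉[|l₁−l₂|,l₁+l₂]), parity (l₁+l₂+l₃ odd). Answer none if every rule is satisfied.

parity

azimuthal sum: -1 + 2 − 1 = 0  ✓
3 ≤ 4 ≤ 5 (triangle on l)  ✓
L = 1 + 4 + 4 = 9 (odd)  ✗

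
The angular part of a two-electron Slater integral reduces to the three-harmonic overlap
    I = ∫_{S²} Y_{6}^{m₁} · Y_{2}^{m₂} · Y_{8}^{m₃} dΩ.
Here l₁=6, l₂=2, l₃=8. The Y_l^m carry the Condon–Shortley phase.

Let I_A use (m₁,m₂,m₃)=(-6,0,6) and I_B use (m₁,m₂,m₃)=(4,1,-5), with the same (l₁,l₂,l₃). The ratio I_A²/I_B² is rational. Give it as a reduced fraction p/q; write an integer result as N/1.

7/66

Shared (l₁,l₂,l₃)=(6,2,8): N and (l;000)² cancel in I_A²/I_B².
A: Δ = 0!·12!·4!/17! = 1/30940; Racah Σ t=0..0: t=0:+1/1916006400 = 1/1916006400; ⇒ 3j(6 2 8; -6 0 6)² = 1/340, sgn +1
B: Δ = 0!·12!·4!/17! = 1/30940; Racah Σ t=0..0: t=0:+1/43545600 = 1/43545600; ⇒ 3j(6 2 8; 4 1 -5)² = 33/1190, sgn -1
I_A²/I_B² = (1/340)/(33/1190) = 7/66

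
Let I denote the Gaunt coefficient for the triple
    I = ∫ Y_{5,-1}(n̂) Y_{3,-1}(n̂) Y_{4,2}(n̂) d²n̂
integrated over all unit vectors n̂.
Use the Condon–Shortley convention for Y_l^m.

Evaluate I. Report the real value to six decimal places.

Rules hold: Σm=0, L=12 even, 2≤4≤8.
N = 11·7·9 = 693
Δ = 4!·6!·2!/13! = 1/180180
Racah Σ t=1..3: t=1:−1/576 t=2:+1/144 t=3:−1/576 = 1/288
⇒ 3j(5 3 4; 0 0 0)² = 20/1001, sgn +1
Racah Σ t=0..2: t=0:+1/34560 t=1:−1/720 t=2:+1/384 = 43/34560
⇒ 3j(5 3 4; -1 -1 2)² = 1849/180180, sgn +1
4πI² = N·(3j₀)²·(3jₘ)² = 1849/13013
I = +1·√(0.142089/4π) = 0.10633465

0.106335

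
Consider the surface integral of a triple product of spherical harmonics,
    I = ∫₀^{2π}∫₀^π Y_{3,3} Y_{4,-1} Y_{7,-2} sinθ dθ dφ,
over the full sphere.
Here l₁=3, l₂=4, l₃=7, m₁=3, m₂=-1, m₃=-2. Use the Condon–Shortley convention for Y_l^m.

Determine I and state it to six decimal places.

0.061755

m-sum 0 ✓  L=14 even ✓  1≤7≤7 ✓
Π(2lᵢ+1) = 7×9×15 = 945
triangle coeff Δ(3,4,7) = 1/45045
Σ_t [0,0]: t=0:+1/20736 = 1/20736
(3j)²=35/1287 [(3 4 7; 0 0 0)], sign=-1
Σ_t [0,0]: t=0:+1/518400 = 1/518400
(3j)²=4/2145 [(3 4 7; 3 -1 -2)], sign=-1
⇒ 4πI² = 980/20449
I = (+1)√(980/20449/(4π)) = 0.06175499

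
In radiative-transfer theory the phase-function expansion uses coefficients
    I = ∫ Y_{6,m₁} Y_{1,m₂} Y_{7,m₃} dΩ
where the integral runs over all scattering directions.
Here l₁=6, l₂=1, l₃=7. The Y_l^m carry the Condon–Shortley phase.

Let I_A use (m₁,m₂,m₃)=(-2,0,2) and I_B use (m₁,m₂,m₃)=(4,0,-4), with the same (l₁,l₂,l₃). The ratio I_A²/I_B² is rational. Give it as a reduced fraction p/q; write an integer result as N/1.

15/11

Same 6,1,7: normalisation and zero-m 3j drop out of the ratio.
A: Δ: 0! 12! 2! / 15! → 1/1365; sum: t=0:+1/967680 = 1/967680; 3j²(6 1 7; -2 0 2) = Δ·Π!·Σ² = 3/91  (sign -1)
B: Δ: 0! 12! 2! / 15! → 1/1365; sum: t=0:+1/7257600 = 1/7257600; 3j²(6 1 7; 4 0 -4) = Δ·Π!·Σ² = 11/455  (sign -1)
I_A²/I_B² = (3/91)/(11/455) = 15/11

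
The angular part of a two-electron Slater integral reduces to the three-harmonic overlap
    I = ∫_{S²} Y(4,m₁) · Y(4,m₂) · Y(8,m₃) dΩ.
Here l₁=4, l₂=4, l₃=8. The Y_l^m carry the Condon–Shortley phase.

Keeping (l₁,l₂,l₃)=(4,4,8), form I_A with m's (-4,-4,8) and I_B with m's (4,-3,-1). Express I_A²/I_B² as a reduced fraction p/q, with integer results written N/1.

1430/1

Same 4,4,8: normalisation and zero-m 3j drop out of the ratio.
A: Δ: 0! 8! 8! / 17! → 1/218790; sum: t=0:+1/1625702400 = 1/1625702400; 3j²(4 4 8; -4 -4 8) = Δ·Π!·Σ² = 1/17  (sign +1)
B: Δ: 0! 8! 8! / 17! → 1/218790; sum: t=0:+1/203212800 = 1/203212800; 3j²(4 4 8; 4 -3 -1) = Δ·Π!·Σ² = 1/24310  (sign -1)
I_A²/I_B² = (1/17)/(1/24310) = 1430/1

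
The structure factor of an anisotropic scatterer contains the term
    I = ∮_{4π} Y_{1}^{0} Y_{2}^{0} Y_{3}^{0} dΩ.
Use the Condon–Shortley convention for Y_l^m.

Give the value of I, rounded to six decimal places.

0.247767

m-sum 0 ✓  L=6 even ✓  1≤3≤3 ✓
Π(2lᵢ+1) = 3×5×7 = 105
triangle coeff Δ(1,2,3) = 1/105
Σ_t [0,0]: t=0:+1/4 = 1/4
(3j)²=3/35 [(1 2 3; 0 0 0)], sign=-1
(m-triple is (0,0,0) — same symbol as above.)
⇒ 4πI² = 27/35
I = (+1)√(27/35/(4π)) = 0.24776670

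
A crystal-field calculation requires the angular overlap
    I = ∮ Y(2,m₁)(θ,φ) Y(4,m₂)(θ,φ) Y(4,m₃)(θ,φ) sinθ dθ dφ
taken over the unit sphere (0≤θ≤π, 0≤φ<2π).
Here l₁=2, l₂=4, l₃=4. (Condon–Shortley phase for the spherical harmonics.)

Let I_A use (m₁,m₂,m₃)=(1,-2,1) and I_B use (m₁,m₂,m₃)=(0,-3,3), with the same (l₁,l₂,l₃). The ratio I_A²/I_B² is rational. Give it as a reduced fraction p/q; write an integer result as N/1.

243/49

l's match ⇒ only the (l;m) 3-j factors differ between A and B.
A: triangle coeff Δ(2,4,4) = 1/13860; Σ_t [0,1]: t=0:+1/96 t=1:−1/240 = 1/160; (3j)²=27/1540 [(2 4 4; 1 -2 1)], sign=-1
B: triangle coeff Δ(2,4,4) = 1/13860; Σ_t [0,1]: t=0:+1/480 t=1:−1/720 = 1/1440; (3j)²=7/1980 [(2 4 4; 0 -3 3)], sign=-1
I_A²/I_B² = (27/1540)/(7/1980) = 243/49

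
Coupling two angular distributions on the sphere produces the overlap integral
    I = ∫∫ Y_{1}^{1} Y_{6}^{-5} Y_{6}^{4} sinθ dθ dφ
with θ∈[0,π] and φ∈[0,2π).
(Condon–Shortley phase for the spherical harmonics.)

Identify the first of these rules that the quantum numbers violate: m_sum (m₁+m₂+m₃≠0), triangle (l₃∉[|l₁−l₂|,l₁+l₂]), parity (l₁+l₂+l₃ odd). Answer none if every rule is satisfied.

Σmᵢ = 0  ✓
l₃∈[|l₁−l₂|,l₁+l₂]=[5,7], have l₃=6  ✓
Σlᵢ = 13 ⇒ odd  ✗

parity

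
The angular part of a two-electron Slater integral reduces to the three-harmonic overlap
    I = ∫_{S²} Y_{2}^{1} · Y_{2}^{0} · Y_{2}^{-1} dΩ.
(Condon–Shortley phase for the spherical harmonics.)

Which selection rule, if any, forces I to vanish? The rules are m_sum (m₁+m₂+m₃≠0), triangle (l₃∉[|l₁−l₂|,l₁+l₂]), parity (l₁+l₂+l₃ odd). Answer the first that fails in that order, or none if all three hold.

m₁+m₂+m₃ = 1 + 0 − 1 = 0  ✓
triangle: |2−2|=0 ≤ l₃=2 ≤ 2+2=4  ✓
parity: l₁+l₂+l₃ = 6 is even  ✓

none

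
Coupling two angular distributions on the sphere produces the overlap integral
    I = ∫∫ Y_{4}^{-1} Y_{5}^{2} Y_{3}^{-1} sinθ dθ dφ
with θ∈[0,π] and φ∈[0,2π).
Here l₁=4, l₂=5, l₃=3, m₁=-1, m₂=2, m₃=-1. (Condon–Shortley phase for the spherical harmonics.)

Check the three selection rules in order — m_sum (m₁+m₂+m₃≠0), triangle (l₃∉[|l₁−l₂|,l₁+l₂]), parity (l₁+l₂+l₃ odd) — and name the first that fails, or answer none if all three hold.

Σmᵢ = 0  ✓
l₃∈[|l₁−l₂|,l₁+l₂]=[1,9], have l₃=3  ✓
Σlᵢ = 12 ⇒ even  ✓

none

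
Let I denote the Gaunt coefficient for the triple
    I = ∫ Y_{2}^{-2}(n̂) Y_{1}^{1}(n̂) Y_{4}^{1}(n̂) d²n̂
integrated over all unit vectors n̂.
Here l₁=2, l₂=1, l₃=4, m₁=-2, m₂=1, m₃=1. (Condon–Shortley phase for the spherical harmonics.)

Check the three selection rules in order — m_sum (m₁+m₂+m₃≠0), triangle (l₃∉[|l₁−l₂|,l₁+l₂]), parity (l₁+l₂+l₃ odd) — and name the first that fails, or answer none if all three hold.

Σmᵢ = 0  ✓
l₃∈[|l₁−l₂|,l₁+l₂]=[1,3], have l₃=4  ✗
Σlᵢ = 7 ⇒ odd

triangle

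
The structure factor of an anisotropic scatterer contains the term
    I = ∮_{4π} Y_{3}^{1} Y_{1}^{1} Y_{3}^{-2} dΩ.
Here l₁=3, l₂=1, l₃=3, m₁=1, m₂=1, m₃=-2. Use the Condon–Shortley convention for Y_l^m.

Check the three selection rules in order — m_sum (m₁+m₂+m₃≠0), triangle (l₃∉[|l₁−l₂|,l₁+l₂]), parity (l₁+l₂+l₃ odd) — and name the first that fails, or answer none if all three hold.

azimuthal sum: 1 + 1 − 2 = 0  ✓
2 ≤ 3 ≤ 4 (triangle on l)  ✓
L = 3 + 1 + 3 = 7 (odd)  ✗

parity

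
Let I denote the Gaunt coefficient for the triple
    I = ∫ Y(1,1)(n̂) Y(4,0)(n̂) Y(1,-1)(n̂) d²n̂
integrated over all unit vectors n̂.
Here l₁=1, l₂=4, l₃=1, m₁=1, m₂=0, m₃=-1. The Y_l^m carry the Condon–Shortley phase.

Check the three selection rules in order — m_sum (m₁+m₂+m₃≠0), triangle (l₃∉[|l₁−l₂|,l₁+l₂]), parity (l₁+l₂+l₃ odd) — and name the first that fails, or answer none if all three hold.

triangle

Σmᵢ = 0  ✓
l₃∈[|l₁−l₂|,l₁+l₂]=[3,5], have l₃=1  ✗
Σlᵢ = 6 ⇒ even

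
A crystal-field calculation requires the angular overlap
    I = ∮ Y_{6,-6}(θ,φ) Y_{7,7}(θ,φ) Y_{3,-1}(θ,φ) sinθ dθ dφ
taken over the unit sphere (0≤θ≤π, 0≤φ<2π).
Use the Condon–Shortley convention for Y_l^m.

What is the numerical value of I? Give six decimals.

Checks pass: Σm=0; 16 even; l₃=3∈[1,13].
(2·6+1)(2·7+1)(2·3+1) = 1365
Δ: 10! 2! 4! / 17! → 1/2042040
sum: t=4:+1/207360 t=5:−1/57600 t=6:+1/207360 = -1/129600
3j²(6 7 3; 0 0 0) = Δ·Π!·Σ² = 168/12155  (sign +1)
sum: t=10:+1/174182400 = 1/174182400
3j²(6 7 3; -6 7 -1) = Δ·Π!·Σ² = 11/340  (sign +1)
combine: 4πI² = 1365·168/12155·11/340 = 882/1445
take √, sign +1: I = 0.22039180

0.220392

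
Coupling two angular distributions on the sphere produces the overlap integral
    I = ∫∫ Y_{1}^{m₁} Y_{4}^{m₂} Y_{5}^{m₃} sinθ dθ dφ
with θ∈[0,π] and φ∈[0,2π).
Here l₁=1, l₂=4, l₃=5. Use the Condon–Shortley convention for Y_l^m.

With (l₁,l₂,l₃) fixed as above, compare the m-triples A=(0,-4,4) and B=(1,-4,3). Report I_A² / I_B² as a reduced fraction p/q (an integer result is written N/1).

Shared (l₁,l₂,l₃)=(1,4,5): N and (l;000)² cancel in I_A²/I_B².
A: Δ = 0!·2!·8!/11! = 1/495; Racah Σ t=0..0: t=0:+1/40320 = 1/40320; ⇒ 3j(1 4 5; 0 -4 4)² = 1/55, sgn -1
B: Δ = 0!·2!·8!/11! = 1/495; Racah Σ t=0..0: t=0:+1/80640 = 1/80640; ⇒ 3j(1 4 5; 1 -4 3)² = 1/495, sgn +1
I_A²/I_B² = (1/55)/(1/495) = 9/1

9/1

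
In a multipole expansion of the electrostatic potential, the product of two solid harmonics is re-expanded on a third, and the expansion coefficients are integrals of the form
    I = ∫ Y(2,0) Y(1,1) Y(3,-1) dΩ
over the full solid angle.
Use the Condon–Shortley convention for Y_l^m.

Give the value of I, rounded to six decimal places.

Rules hold: Σm=0, L=6 even, 1≤3≤3.
N = 5·3·7 = 105
Δ = 0!·4!·2!/7! = 1/105
Racah Σ t=0..0: t=0:+1/4 = 1/4
⇒ 3j(2 1 3; 0 0 0)² = 3/35, sgn -1
Racah Σ t=0..0: t=0:+1/8 = 1/8
⇒ 3j(2 1 3; 0 1 -1)² = 2/35, sgn +1
4πI² = N·(3j₀)²·(3jₘ)² = 18/35
I = -1·√(0.514286/4π) = -0.20230066

-0.202301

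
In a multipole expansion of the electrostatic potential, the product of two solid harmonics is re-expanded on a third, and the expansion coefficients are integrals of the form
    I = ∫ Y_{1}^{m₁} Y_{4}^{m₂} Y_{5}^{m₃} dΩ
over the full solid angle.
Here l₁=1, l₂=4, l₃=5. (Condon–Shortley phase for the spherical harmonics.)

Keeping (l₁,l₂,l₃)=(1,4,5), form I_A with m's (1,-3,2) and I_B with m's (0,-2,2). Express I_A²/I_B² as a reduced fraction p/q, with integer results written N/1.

1/7

Shared (l₁,l₂,l₃)=(1,4,5): N and (l;000)² cancel in I_A²/I_B².
A: Δ = 0!·2!·8!/11! = 1/495; Racah Σ t=0..0: t=0:+1/10080 = 1/10080; ⇒ 3j(1 4 5; 1 -3 2)² = 1/165, sgn -1
B: Δ = 0!·2!·8!/11! = 1/495; Racah Σ t=0..0: t=0:+1/1440 = 1/1440; ⇒ 3j(1 4 5; 0 -2 2)² = 7/165, sgn -1
I_A²/I_B² = (1/165)/(7/165) = 1/7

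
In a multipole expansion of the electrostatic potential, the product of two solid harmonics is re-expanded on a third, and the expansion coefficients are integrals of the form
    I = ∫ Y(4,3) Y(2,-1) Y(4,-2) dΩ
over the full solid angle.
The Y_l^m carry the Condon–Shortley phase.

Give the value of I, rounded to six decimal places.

-0.187702

Rules hold: Σm=0, L=10 even, 2≤4≤6.
N = 9·5·9 = 405
Δ = 2!·6!·2!/11! = 1/13860
Racah Σ t=0..2: t=0:+1/192 t=1:−1/36 t=2:+1/192 = -5/288
⇒ 3j(4 2 4; 0 0 0)² = 20/693, sgn -1
Racah Σ t=0..1: t=0:+1/240 t=1:−1/1440 = 1/288
⇒ 3j(4 2 4; 3 -1 -2)² = 5/132, sgn +1
4πI² = N·(3j₀)²·(3jₘ)² = 375/847
I = -1·√(0.442739/4π) = -0.18770204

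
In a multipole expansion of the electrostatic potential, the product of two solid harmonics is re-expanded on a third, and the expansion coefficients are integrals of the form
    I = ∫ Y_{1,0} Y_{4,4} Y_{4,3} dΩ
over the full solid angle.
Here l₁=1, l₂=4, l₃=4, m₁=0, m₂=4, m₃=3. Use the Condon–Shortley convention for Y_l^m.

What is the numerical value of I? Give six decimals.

0 + 4 + 3 = 7 ≠ 0: azimuthal integral kills it; I = 0

0.000000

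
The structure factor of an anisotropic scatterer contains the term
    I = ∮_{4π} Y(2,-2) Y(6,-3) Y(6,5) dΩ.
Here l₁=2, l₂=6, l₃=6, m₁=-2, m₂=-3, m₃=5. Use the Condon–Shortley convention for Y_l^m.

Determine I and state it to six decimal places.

Checks pass: Σm=0; 14 even; l₃=6∈[4,8].
(2·2+1)(2·6+1)(2·6+1) = 845
Δ: 2! 2! 10! / 15! → 1/90090
sum: t=0:+1/69120 t=1:−1/14400 t=2:+1/69120 = -7/172800
3j²(2 6 6; 0 0 0) = Δ·Π!·Σ² = 14/715  (sign -1)
sum: t=2:+1/1451520 = 1/1451520
3j²(2 6 6; -2 -3 5) = Δ·Π!·Σ² = 1/91  (sign -1)
combine: 4πI² = 845·14/715·1/91 = 2/11
take √, sign +1: I = 0.12028562

0.120286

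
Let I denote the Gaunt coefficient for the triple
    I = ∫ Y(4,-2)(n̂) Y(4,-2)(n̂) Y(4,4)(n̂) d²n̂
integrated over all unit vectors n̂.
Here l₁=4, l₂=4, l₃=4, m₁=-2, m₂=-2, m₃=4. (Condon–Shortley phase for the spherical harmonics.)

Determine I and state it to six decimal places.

0.190983

Checks pass: Σm=0; 12 even; l₃=4∈[0,8].
(2·4+1)(2·4+1)(2·4+1) = 729
Δ: 4! 4! 4! / 13! → 1/450450
sum: t=0:+1/13824 t=1:−1/216 t=2:+1/64 t=3:−1/216 t=4:+1/13824 = 5/768
3j²(4 4 4; 0 0 0) = Δ·Π!·Σ² = 18/1001  (sign +1)
sum: t=2:+1/2304 = 1/2304
3j²(4 4 4; -2 -2 4) = Δ·Π!·Σ² = 5/143  (sign +1)
combine: 4πI² = 729·18/1001·5/143 = 65610/143143
take √, sign +1: I = 0.19098314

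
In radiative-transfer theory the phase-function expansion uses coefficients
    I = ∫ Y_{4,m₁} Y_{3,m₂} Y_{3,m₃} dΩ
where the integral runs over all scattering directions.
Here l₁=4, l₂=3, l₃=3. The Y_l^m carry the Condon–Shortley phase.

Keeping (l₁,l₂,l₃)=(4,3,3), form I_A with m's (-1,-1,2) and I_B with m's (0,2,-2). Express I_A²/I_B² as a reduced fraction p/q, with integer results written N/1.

32/49

Shared (l₁,l₂,l₃)=(4,3,3): N and (l;000)² cancel in I_A²/I_B².
A: Δ = 4!·4!·2!/11! = 1/34650; Racah Σ t=1..2: t=1:−1/144 t=2:+1/48 = 1/72; ⇒ 3j(4 3 3; -1 -1 2)² = 16/693, sgn -1
B: Δ = 4!·4!·2!/11! = 1/34650; Racah Σ t=3..4: t=3:−1/72 t=4:+1/576 = -7/576; ⇒ 3j(4 3 3; 0 2 -2)² = 7/198, sgn +1
I_A²/I_B² = (16/693)/(7/198) = 32/49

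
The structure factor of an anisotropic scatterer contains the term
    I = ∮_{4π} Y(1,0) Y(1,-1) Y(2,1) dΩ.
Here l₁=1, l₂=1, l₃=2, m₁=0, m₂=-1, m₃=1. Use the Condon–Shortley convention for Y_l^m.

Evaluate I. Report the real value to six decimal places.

m-sum 0 ✓  L=4 even ✓  0≤2≤2 ✓
Π(2lᵢ+1) = 3×3×5 = 45
triangle coeff Δ(1,1,2) = 1/30
Σ_t [0,0]: t=0:+1/1 = 1/1
(3j)²=2/15 [(1 1 2; 0 0 0)], sign=+1
Σ_t [0,0]: t=0:+1/2 = 1/2
(3j)²=1/10 [(1 1 2; 0 -1 1)], sign=-1
⇒ 4πI² = 3/5
I = (-1)√(3/5/(4π)) = -0.21850969

-0.218510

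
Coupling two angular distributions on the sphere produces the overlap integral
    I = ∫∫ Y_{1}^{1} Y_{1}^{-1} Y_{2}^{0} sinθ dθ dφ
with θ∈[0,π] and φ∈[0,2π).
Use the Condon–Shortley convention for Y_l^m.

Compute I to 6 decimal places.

0.126157

m-sum 0 ✓  L=4 even ✓  0≤2≤2 ✓
Π(2lᵢ+1) = 3×3×5 = 45
triangle coeff Δ(1,1,2) = 1/30
Σ_t [0,0]: t=0:+1/1 = 1/1
(3j)²=2/15 [(1 1 2; 0 0 0)], sign=+1
Σ_t [0,0]: t=0:+1/4 = 1/4
(3j)²=1/30 [(1 1 2; 1 -1 0)], sign=+1
⇒ 4πI² = 1/5
I = (+1)√(1/5/(4π)) = 0.12615663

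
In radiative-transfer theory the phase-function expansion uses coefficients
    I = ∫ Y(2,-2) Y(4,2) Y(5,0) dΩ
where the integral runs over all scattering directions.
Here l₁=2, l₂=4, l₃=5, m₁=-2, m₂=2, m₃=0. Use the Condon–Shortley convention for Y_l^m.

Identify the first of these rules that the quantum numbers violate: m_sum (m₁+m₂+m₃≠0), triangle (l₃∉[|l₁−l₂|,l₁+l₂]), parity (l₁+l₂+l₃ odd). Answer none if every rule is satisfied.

m₁+m₂+m₃ = -2 + 2 + 0 = 0  ✓
triangle: |2−4|=2 ≤ l₃=5 ≤ 2+4=6  ✓
parity: l₁+l₂+l₃ = 11 is odd  ✗

parity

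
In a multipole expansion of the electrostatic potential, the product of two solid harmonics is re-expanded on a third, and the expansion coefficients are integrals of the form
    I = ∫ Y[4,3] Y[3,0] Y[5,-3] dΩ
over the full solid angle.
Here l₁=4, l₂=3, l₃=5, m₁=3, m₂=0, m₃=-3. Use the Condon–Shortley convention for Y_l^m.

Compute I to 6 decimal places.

0.103862

m-sum 0 ✓  L=12 even ✓  1≤5≤7 ✓
Π(2lᵢ+1) = 9×7×11 = 693
triangle coeff Δ(4,3,5) = 1/180180
Σ_t [0,2]: t=0:+1/576 t=1:−1/144 t=2:+1/576 = -1/288
(3j)²=20/1001 [(4 3 5; 0 0 0)], sign=+1
Σ_t [0,1]: t=0:+1/1440 t=1:−1/2880 = 1/2880
(3j)²=7/715 [(4 3 5; 3 0 -3)], sign=+1
⇒ 4πI² = 252/1859
I = (+1)√(252/1859/(4π)) = 0.10386175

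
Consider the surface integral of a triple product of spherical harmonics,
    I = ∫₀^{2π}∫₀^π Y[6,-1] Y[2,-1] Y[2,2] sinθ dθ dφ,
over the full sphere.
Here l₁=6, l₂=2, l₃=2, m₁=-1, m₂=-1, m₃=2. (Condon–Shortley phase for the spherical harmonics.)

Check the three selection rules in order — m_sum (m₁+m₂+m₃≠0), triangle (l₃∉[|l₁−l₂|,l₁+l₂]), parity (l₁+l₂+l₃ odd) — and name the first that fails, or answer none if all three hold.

triangle

Σmᵢ = 0  ✓
l₃∈[|l₁−l₂|,l₁+l₂]=[4,8], have l₃=2  ✗
Σlᵢ = 10 ⇒ even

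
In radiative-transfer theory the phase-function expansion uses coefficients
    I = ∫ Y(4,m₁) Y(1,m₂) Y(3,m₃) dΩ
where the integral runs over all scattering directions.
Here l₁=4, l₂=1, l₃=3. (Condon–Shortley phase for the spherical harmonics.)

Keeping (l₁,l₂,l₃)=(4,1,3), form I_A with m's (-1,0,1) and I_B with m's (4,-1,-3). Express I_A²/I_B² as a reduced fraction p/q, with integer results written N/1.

15/28

Shared (l₁,l₂,l₃)=(4,1,3): N and (l;000)² cancel in I_A²/I_B².
A: Δ = 2!·6!·0!/9! = 1/252; Racah Σ t=1..1: t=1:−1/48 = -1/48; ⇒ 3j(4 1 3; -1 0 1)² = 5/84, sgn -1
B: Δ = 2!·6!·0!/9! = 1/252; Racah Σ t=0..0: t=0:+1/1440 = 1/1440; ⇒ 3j(4 1 3; 4 -1 -3)² = 1/9, sgn +1
I_A²/I_B² = (5/84)/(1/9) = 15/28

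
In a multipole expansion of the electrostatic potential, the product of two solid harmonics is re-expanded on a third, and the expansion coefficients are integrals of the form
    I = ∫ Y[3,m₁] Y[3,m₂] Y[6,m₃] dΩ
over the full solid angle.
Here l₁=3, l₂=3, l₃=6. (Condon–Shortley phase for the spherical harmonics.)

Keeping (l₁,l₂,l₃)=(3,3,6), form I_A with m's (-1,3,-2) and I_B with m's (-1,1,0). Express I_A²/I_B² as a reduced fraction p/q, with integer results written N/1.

Same 3,3,6: normalisation and zero-m 3j drop out of the ratio.
A: Δ: 0! 6! 6! / 13! → 1/12012; sum: t=0:+1/34560 = 1/34560; 3j²(3 3 6; -1 3 -2) = Δ·Π!·Σ² = 1/429  (sign +1)
B: Δ: 0! 6! 6! / 13! → 1/12012; sum: t=0:+1/2304 = 1/2304; 3j²(3 3 6; -1 1 0) = Δ·Π!·Σ² = 75/4004  (sign +1)
I_A²/I_B² = (1/429)/(75/4004) = 28/225

28/225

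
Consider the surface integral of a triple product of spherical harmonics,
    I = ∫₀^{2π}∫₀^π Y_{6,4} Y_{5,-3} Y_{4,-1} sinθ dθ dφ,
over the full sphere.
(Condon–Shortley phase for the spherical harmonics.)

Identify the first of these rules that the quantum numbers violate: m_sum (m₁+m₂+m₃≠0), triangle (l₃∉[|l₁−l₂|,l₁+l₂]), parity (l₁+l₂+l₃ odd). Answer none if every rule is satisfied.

parity

m₁+m₂+m₃ = 4 − 3 − 1 = 0  ✓
triangle: |6−5|=1 ≤ l₃=4 ≤ 6+5=11  ✓
parity: l₁+l₂+l₃ = 15 is odd  ✗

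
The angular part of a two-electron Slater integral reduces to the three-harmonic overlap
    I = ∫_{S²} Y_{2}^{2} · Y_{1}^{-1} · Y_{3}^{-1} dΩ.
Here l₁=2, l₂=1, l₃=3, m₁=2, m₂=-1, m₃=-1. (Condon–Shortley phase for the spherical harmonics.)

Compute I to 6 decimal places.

-0.082589

m-sum 0 ✓  L=6 even ✓  1≤3≤3 ✓
Π(2lᵢ+1) = 5×3×7 = 105
triangle coeff Δ(2,1,3) = 1/105
Σ_t [0,0]: t=0:+1/4 = 1/4
(3j)²=3/35 [(2 1 3; 0 0 0)], sign=-1
Σ_t [0,0]: t=0:+1/48 = 1/48
(3j)²=1/105 [(2 1 3; 2 -1 -1)], sign=+1
⇒ 4πI² = 3/35
I = (-1)√(3/35/(4π)) = -0.08258890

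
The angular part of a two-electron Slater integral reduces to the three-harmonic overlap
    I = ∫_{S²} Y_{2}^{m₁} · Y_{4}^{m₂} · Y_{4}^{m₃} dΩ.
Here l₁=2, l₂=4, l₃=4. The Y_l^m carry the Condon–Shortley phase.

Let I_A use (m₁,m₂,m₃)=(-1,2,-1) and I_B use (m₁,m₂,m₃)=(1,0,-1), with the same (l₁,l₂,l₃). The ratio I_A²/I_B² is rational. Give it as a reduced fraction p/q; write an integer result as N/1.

Same 2,4,4: normalisation and zero-m 3j drop out of the ratio.
A: Δ: 2! 2! 6! / 11! → 1/13860; sum: t=1:−1/240 t=2:+1/96 = 1/160; 3j²(2 4 4; -1 2 -1) = Δ·Π!·Σ² = 27/1540  (sign -1)
B: Δ: 2! 2! 6! / 11! → 1/13860; sum: t=0:+1/96 t=1:−1/72 = -1/288; 3j²(2 4 4; 1 0 -1) = Δ·Π!·Σ² = 1/462  (sign +1)
I_A²/I_B² = (27/1540)/(1/462) = 81/10

81/10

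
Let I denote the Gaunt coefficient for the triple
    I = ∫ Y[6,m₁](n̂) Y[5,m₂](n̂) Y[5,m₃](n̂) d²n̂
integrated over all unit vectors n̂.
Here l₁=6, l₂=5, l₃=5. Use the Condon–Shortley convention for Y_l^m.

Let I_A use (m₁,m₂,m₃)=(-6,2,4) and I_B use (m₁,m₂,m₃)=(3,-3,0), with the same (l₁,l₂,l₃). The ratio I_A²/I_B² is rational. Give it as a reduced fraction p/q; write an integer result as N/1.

l's match ⇒ only the (l;m) 3-j factors differ between A and B.
A: triangle coeff Δ(6,5,5) = 1/28588560; Σ_t [6,6]: t=6:+1/3110400 = 1/3110400; (3j)²=21/1105 [(6 5 5; -6 2 4)], sign=-1
B: triangle coeff Δ(6,5,5) = 1/28588560; Σ_t [0,2]: t=0:+1/103680 t=1:−1/34560 t=2:+1/138240 = -1/82944; (3j)²=125/9724 [(6 5 5; 3 -3 0)], sign=+1
I_A²/I_B² = (21/1105)/(125/9724) = 924/625

924/625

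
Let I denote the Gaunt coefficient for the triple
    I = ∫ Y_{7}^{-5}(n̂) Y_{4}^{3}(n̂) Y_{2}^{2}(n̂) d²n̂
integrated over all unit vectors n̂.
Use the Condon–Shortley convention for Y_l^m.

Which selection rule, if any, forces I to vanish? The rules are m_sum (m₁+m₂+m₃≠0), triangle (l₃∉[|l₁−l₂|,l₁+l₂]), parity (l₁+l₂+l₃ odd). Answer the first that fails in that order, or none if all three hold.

triangle

azimuthal sum: -5 + 3 + 2 = 0  ✓
3 ≤ 2 ≤ 11 (triangle on l)  ✗
L = 7 + 4 + 2 = 13 (odd)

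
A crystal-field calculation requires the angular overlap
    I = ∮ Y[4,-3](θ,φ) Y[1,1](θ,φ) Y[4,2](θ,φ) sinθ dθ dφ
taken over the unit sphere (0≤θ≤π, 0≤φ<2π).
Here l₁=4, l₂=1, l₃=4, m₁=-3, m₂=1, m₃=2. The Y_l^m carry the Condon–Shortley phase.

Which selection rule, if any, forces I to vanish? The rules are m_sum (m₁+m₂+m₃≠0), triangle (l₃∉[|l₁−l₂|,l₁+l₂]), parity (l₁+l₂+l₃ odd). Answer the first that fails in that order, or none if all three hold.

parity

azimuthal sum: -3 + 1 + 2 = 0  ✓
3 ≤ 4 ≤ 5 (triangle on l)  ✓
L = 4 + 1 + 4 = 9 (odd)  ✗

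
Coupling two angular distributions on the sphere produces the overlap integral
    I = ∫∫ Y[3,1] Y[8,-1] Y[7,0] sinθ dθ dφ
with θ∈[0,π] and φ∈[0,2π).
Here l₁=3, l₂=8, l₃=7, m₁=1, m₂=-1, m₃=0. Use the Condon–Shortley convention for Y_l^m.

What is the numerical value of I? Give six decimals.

Rules hold: Σm=0, L=18 even, 5≤7≤11.
N = 7·17·15 = 1785
Δ = 4!·2!·12!/19! = 1/5290740
Racah Σ t=1..3: t=1:−1/7257600 t=2:+1/2073600 t=3:−1/7257600 = 1/4838400
⇒ 3j(3 8 7; 0 0 0)² = 252/20995, sgn -1
Racah Σ t=0..2: t=0:+1/29030400 t=1:−1/3110400 t=2:+1/4838400 = -1/12441600
⇒ 3j(3 8 7; 1 -1 0)² = 343/125970, sgn +1
4πI² = N·(3j₀)²·(3jₘ)² = 302526/5185765
I = -1·√(0.0583378/4π) = -0.06813496

-0.068135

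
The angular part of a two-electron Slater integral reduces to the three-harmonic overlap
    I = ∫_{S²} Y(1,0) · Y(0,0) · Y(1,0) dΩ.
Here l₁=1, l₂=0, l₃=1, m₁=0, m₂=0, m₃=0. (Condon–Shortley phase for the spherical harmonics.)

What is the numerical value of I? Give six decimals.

0.282095

Checks pass: Σm=0; 2 even; l₃=1∈[1,1].
(2·1+1)(2·0+1)(2·1+1) = 9
Δ: 0! 2! 0! / 3! → 1/3
sum: t=0:+1/1 = 1/1
3j²(1 0 1; 0 0 0) = Δ·Π!·Σ² = 1/3  (sign -1)
(m-triple is (0,0,0) — same symbol as above.)
combine: 4πI² = 9·1/3·1/3 = 1/1
take √, sign +1: I = 0.28209479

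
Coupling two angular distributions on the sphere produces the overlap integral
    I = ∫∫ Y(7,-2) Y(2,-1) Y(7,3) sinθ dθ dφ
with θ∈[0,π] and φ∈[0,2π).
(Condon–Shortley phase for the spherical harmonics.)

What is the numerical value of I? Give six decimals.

Rules hold: Σm=0, L=16 even, 5≤7≤9.
N = 15·5·15 = 1125
Δ = 2!·12!·2!/17! = 1/185640
Racah Σ t=0..2: t=0:+1/2419200 t=1:−1/518400 t=2:+1/2419200 = -1/907200
⇒ 3j(7 2 7; 0 0 0)² = 56/3315, sgn +1
Racah Σ t=0..1: t=0:+1/4354560 t=1:−1/1935360 = -1/3483648
⇒ 3j(7 2 7; -2 -1 3)² = 125/12376, sgn -1
4πI² = N·(3j₀)²·(3jₘ)² = 9375/48841
I = -1·√(0.191949/4π) = -0.12359145

-0.123591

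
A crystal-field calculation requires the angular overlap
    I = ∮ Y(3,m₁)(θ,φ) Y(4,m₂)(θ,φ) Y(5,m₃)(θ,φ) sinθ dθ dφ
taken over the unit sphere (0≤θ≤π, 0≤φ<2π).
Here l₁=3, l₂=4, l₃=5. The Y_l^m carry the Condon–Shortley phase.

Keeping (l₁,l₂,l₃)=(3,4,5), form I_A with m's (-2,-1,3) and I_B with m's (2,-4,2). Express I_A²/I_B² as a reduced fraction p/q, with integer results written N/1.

3/28

Shared (l₁,l₂,l₃)=(3,4,5): N and (l;000)² cancel in I_A²/I_B².
A: Δ = 2!·4!·6!/13! = 1/180180; Racah Σ t=1..2: t=1:−1/1152 t=2:+1/1440 = -1/5760; ⇒ 3j(3 4 5; -2 -1 3)² = 1/858, sgn -1
B: Δ = 2!·4!·6!/13! = 1/180180; Racah Σ t=0..0: t=0:+1/8640 = 1/8640; ⇒ 3j(3 4 5; 2 -4 2)² = 14/1287, sgn -1
I_A²/I_B² = (1/858)/(14/1287) = 3/28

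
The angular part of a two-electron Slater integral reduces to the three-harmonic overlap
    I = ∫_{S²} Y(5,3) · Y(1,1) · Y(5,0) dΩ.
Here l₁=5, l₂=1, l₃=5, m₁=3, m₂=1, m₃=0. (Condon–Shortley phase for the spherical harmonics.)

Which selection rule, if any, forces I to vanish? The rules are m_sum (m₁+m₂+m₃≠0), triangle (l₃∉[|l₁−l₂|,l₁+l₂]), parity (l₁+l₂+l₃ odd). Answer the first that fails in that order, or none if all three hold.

m_sum

Σmᵢ = 4  ✗
l₃∈[|l₁−l₂|,l₁+l₂]=[4,6], have l₃=5
Σlᵢ = 11 ⇒ odd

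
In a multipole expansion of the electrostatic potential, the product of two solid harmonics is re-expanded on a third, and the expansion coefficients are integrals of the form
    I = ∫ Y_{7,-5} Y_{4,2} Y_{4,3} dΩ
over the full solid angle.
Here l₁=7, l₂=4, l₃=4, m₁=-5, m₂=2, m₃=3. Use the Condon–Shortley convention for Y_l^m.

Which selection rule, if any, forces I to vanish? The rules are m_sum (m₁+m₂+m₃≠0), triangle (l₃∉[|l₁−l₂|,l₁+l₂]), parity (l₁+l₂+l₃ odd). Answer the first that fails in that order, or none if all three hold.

Σmᵢ = 0  ✓
l₃∈[|l₁−l₂|,l₁+l₂]=[3,11], have l₃=4  ✓
Σlᵢ = 15 ⇒ odd  ✗

parity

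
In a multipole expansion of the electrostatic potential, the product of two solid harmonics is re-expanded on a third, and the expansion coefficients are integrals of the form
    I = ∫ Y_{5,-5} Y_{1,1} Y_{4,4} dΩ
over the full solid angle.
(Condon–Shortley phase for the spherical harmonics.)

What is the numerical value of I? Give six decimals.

-0.329416

Rules hold: Σm=0, L=10 even, 4≤4≤6.
N = 11·3·9 = 297
Δ = 2!·8!·0!/11! = 1/495
Racah Σ t=1..1: t=1:−1/576 = -1/576
⇒ 3j(5 1 4; 0 0 0)² = 5/99, sgn -1
Racah Σ t=2..2: t=2:+1/80640 = 1/80640
⇒ 3j(5 1 4; -5 1 4)² = 1/11, sgn +1
4πI² = N·(3j₀)²·(3jₘ)² = 15/11
I = -1·√(1.36364/4π) = -0.32941575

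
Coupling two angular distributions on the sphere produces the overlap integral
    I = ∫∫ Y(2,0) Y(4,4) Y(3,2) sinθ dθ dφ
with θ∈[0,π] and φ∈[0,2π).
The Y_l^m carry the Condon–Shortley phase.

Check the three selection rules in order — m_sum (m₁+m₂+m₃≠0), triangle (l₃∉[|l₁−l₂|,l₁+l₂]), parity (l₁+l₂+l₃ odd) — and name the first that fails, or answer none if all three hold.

m_sum

azimuthal sum: 0 + 4 + 2 = 6  ✗
2 ≤ 3 ≤ 6 (triangle on l)
L = 2 + 4 + 3 = 9 (odd)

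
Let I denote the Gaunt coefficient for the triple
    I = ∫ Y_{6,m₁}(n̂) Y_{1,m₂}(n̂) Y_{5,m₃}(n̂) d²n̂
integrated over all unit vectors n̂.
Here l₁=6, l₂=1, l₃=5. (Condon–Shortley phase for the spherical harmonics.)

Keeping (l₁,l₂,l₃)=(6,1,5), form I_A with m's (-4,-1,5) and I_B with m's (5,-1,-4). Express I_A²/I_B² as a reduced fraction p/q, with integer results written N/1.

1/55

Same 6,1,5: normalisation and zero-m 3j drop out of the ratio.
A: Δ: 2! 10! 0! / 13! → 1/858; sum: t=0:+1/7257600 = 1/7257600; 3j²(6 1 5; -4 -1 5) = Δ·Π!·Σ² = 1/858  (sign +1)
B: Δ: 2! 10! 0! / 13! → 1/858; sum: t=0:+1/725760 = 1/725760; 3j²(6 1 5; 5 -1 -4) = Δ·Π!·Σ² = 5/78  (sign -1)
I_A²/I_B² = (1/858)/(5/78) = 1/55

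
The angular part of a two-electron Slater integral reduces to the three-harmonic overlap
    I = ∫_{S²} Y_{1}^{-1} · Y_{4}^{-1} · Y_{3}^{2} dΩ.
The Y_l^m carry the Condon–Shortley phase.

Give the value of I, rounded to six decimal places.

m-sum 0 ✓  L=8 even ✓  3≤3≤5 ✓
Π(2lᵢ+1) = 3×9×7 = 189
triangle coeff Δ(1,4,3) = 1/252
Σ_t [1,1]: t=1:−1/36 = -1/36
(3j)²=4/63 [(1 4 3; 0 0 0)], sign=+1
Σ_t [2,2]: t=2:+1/240 = 1/240
(3j)²=1/84 [(1 4 3; -1 -1 2)], sign=-1
⇒ 4πI² = 1/7
I = (-1)√(1/7/(4π)) = -0.10662181

-0.106622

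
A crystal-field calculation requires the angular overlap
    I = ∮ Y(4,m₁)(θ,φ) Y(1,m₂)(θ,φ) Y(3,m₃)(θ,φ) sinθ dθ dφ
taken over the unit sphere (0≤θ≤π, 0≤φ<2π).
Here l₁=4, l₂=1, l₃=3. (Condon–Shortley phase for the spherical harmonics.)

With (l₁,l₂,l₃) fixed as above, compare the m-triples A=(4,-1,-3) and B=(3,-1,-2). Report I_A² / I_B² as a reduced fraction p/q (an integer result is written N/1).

l's match ⇒ only the (l;m) 3-j factors differ between A and B.
A: triangle coeff Δ(4,1,3) = 1/252; Σ_t [0,0]: t=0:+1/1440 = 1/1440; (3j)²=1/9 [(4 1 3; 4 -1 -3)], sign=+1
B: triangle coeff Δ(4,1,3) = 1/252; Σ_t [0,0]: t=0:+1/240 = 1/240; (3j)²=1/12 [(4 1 3; 3 -1 -2)], sign=-1
I_A²/I_B² = (1/9)/(1/12) = 4/3

4/3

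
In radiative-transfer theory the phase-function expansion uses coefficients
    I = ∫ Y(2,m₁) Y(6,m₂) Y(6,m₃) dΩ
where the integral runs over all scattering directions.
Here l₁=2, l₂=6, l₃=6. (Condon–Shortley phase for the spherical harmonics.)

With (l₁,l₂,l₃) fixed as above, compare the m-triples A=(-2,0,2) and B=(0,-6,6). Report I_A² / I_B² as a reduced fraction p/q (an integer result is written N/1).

70/121

Shared (l₁,l₂,l₃)=(2,6,6): N and (l;000)² cancel in I_A²/I_B².
A: Δ = 2!·2!·10!/15! = 1/90090; Racah Σ t=2..2: t=2:+1/69120 = 1/69120; ⇒ 3j(2 6 6; -2 0 2)² = 4/143, sgn +1
B: Δ = 2!·2!·10!/15! = 1/90090; Racah Σ t=0..0: t=0:+1/14515200 = 1/14515200; ⇒ 3j(2 6 6; 0 -6 6)² = 22/455, sgn +1
I_A²/I_B² = (4/143)/(22/455) = 70/121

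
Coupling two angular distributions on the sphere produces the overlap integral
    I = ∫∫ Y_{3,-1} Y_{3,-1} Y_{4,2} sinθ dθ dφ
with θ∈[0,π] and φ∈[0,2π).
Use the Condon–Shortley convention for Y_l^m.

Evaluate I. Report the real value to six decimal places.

Checks pass: Σm=0; 10 even; l₃=4∈[0,6].
(2·3+1)(2·3+1)(2·4+1) = 441
Δ: 2! 4! 4! / 11! → 1/34650
sum: t=0:+1/72 t=1:−1/16 t=2:+1/72 = -5/144
3j²(3 3 4; 0 0 0) = Δ·Π!·Σ² = 2/77  (sign -1)
sum: t=0:+1/192 t=1:−1/36 t=2:+1/192 = -5/288
3j²(3 3 4; -1 -1 2) = Δ·Π!·Σ² = 20/693  (sign -1)
combine: 4πI² = 441·2/77·20/693 = 40/121
take √, sign +1: I = 0.16219310

0.162193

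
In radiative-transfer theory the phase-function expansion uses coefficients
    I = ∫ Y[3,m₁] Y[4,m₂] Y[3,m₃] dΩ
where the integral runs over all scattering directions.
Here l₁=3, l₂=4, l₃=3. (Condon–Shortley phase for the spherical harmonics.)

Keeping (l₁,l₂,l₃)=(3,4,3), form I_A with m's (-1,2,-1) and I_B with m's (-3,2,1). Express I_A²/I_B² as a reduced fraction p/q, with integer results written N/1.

20/27

l's match ⇒ only the (l;m) 3-j factors differ between A and B.
A: triangle coeff Δ(3,4,3) = 1/34650; Σ_t [2,4]: t=2:+1/192 t=3:−1/36 t=4:+1/192 = -5/288; (3j)²=20/693 [(3 4 3; -1 2 -1)], sign=-1
B: triangle coeff Δ(3,4,3) = 1/34650; Σ_t [4,4]: t=4:+1/192 = 1/192; (3j)²=3/77 [(3 4 3; -3 2 1)], sign=+1
I_A²/I_B² = (20/693)/(3/77) = 20/27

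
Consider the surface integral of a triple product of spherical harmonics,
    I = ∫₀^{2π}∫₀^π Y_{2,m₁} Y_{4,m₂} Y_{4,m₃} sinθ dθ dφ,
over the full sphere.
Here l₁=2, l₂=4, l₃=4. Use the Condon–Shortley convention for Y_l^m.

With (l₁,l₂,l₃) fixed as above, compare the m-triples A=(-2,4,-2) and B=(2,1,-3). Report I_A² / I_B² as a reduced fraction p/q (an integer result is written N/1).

l's match ⇒ only the (l;m) 3-j factors differ between A and B.
A: triangle coeff Δ(2,4,4) = 1/13860; Σ_t [2,2]: t=2:+1/2880 = 1/2880; (3j)²=2/165 [(2 4 4; -2 4 -2)], sign=+1
B: triangle coeff Δ(2,4,4) = 1/13860; Σ_t [0,0]: t=0:+1/480 = 1/480; (3j)²=3/110 [(2 4 4; 2 1 -3)], sign=-1
I_A²/I_B² = (2/165)/(3/110) = 4/9

4/9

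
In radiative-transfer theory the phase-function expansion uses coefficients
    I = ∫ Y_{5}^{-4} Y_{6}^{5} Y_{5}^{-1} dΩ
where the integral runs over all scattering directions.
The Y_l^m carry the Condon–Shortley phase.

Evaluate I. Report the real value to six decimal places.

0.158629

m-sum 0 ✓  L=16 even ✓  1≤5≤11 ✓
Π(2lᵢ+1) = 11×13×11 = 1573
triangle coeff Δ(5,6,5) = 1/28588560
Σ_t [1,5]: t=1:−1/345600 t=2:+1/13824 t=3:−1/5184 t=4:+1/13824 t=5:−1/345600 = -7/129600
(3j)²=80/7293 [(5 6 5; 0 0 0)], sign=+1
Σ_t [5,6]: t=5:−1/2073600 t=6:+1/518400 = 1/691200
(3j)²=81/4420 [(5 6 5; -4 5 -1)], sign=+1
⇒ 4πI² = 1188/3757
I = (+1)√(1188/3757/(4π)) = 0.15862904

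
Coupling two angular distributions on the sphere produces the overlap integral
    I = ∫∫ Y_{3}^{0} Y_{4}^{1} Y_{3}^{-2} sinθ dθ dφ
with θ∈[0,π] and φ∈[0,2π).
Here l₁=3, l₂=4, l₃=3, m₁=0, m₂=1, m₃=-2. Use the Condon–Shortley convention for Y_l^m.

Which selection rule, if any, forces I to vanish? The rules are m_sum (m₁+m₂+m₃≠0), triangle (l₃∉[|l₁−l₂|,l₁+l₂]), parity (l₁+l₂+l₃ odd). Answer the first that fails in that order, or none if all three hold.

azimuthal sum: 0 + 1 − 2 = -1  ✗
1 ≤ 3 ≤ 7 (triangle on l)
L = 3 + 4 + 3 = 10 (even)

m_sum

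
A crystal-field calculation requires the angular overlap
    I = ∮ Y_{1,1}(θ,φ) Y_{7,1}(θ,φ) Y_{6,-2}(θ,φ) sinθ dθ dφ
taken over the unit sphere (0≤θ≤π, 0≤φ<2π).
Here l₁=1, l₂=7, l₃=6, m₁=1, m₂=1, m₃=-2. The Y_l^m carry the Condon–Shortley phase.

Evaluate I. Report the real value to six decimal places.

Rules hold: Σm=0, L=14 even, 6≤6≤8.
N = 3·15·13 = 585
Δ = 2!·0!·12!/15! = 1/1365
Racah Σ t=1..1: t=1:−1/518400 = -1/518400
⇒ 3j(1 7 6; 0 0 0)² = 7/195, sgn -1
Racah Σ t=0..0: t=0:+1/1935360 = 1/1935360
⇒ 3j(1 7 6; 1 1 -2)² = 1/91, sgn +1
4πI² = N·(3j₀)²·(3jₘ)² = 3/13
I = -1·√(0.230769/4π) = -0.13551395

-0.135514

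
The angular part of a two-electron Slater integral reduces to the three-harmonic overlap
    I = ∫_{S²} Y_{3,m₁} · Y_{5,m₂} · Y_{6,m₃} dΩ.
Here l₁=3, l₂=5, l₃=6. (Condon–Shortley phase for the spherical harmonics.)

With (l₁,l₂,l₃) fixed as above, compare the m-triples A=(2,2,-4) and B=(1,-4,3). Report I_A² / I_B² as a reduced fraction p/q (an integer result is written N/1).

1/4

Shared (l₁,l₂,l₃)=(3,5,6): N and (l;000)² cancel in I_A²/I_B².
A: Δ = 2!·4!·8!/15! = 1/675675; Racah Σ t=0..1: t=0:+1/60480 t=1:−1/34560 = -1/80640; ⇒ 3j(3 5 6; 2 2 -4)² = 6/1001, sgn -1
B: Δ = 2!·4!·8!/15! = 1/675675; Racah Σ t=0..1: t=0:+1/40320 t=1:−1/241920 = 1/48384; ⇒ 3j(3 5 6; 1 -4 3)² = 24/1001, sgn -1
I_A²/I_B² = (6/1001)/(24/1001) = 1/4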